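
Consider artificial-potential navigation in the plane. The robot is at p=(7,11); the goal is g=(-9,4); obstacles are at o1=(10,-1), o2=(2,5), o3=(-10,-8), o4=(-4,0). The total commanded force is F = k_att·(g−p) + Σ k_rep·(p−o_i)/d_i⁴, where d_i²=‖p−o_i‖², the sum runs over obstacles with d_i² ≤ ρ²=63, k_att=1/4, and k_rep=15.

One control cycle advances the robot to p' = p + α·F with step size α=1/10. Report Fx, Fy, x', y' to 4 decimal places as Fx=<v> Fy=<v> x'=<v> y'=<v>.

Fx=-3.9798 Fy=-1.7258 x'=6.6020 y'=10.8274

F_att = 1/4·(g−p) = 1/4·(-16,-7) = (-4.0000,-1.7500)
o1: d²=153 > ρ²=63 → inactive
o2: d²=61 ≤ ρ²=63; F_rep = 15·(5,6)/61² = (0.0202,0.0242)
o3: d²=650 > ρ²=63 → inactive
o4: d²=242 > ρ²=63 → inactive
F = F_att + ΣF_rep = (-3.9798,-1.7258)
p' = p + 1/10·F = (6.6020,10.8274)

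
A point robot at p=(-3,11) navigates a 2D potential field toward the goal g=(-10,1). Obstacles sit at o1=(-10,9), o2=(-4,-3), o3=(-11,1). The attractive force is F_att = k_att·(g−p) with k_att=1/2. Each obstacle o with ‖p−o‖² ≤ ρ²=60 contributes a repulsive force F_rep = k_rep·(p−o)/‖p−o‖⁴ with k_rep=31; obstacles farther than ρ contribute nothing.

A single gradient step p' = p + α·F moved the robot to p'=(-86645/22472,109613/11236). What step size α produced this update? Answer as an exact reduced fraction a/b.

F_att = 1/2·(g−p) = 1/2·(-7,-10) = (-3.5000,-5.0000)
o1: d²=53 ≤ ρ²=60; F_rep = 31·(7,2)/53² = (0.0773,0.0221)
o2: d²=197 > ρ²=60 → inactive
o3: d²=164 > ρ²=60 → inactive
F = F_att + ΣF_rep = (-3.4227,-4.9779)
Δp = p'−p = (-0.8557,-1.2445); α = Δx/Fx = (-19229/22472) / (-19229/5618) = 1/4
check: Δy/Fy = (-13983/11236) / (-13983/2809) = 1/4 ✓

α = 1/4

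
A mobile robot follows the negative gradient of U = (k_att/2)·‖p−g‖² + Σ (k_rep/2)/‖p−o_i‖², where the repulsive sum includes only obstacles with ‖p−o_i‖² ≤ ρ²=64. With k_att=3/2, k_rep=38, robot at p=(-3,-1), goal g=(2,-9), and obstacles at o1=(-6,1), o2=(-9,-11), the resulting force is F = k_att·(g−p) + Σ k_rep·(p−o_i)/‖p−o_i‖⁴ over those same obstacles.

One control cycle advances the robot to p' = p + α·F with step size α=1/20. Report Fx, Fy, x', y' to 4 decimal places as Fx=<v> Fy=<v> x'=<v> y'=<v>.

Fx=8.1746 Fy=-12.4497 x'=-2.5913 y'=-1.6225

F_att = 3/2·(g−p) = 3/2·(5,-8) = (7.5000,-12.0000)
o1: d²=13 ≤ ρ²=64; F_rep = 38·(3,-2)/13² = (0.6746,-0.4497)
o2: d²=136 > ρ²=64 → inactive
F = F_att + ΣF_rep = (8.1746,-12.4497)
p' = p + 1/20·F = (-2.5913,-1.6225)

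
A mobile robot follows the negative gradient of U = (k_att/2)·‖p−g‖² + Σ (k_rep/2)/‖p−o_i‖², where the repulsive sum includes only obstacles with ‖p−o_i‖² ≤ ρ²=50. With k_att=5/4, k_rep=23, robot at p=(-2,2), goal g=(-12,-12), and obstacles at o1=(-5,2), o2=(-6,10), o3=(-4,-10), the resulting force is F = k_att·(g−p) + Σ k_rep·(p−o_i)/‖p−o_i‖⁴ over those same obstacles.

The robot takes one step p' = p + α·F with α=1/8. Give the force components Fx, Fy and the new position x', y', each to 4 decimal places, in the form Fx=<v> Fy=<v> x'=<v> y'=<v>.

F_att = 5/4·(g−p) = 5/4·(-10,-14) = (-12.5000,-17.5000)
o1: d²=9 ≤ ρ²=50; F_rep = 23·(3,0)/9² = (0.8519,0.0000)
o2: d²=80 > ρ²=50 → inactive
o3: d²=148 > ρ²=50 → inactive
F = F_att + ΣF_rep = (-11.6481,-17.5000)
p' = p + 1/8·F = (-3.4560,-0.1875)

Fx=-11.6481 Fy=-17.5000 x'=-3.4560 y'=-0.1875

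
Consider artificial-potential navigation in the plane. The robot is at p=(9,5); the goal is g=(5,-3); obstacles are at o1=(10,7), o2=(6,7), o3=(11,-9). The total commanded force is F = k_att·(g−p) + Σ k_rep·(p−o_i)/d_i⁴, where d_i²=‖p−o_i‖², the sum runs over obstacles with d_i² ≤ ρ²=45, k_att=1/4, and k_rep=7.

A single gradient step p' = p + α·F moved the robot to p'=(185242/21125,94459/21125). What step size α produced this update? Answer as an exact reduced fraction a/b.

F_att = 1/4·(g−p) = 1/4·(-4,-8) = (-1.0000,-2.0000)
o1: d²=5 ≤ ρ²=45; F_rep = 7·(-1,-2)/5² = (-0.2800,-0.5600)
o2: d²=13 ≤ ρ²=45; F_rep = 7·(3,-2)/13² = (0.1243,-0.0828)
o3: d²=200 > ρ²=45 → inactive
F = F_att + ΣF_rep = (-1.1557,-2.6428)
Δp = p'−p = (-0.2311,-0.5286); α = Δx/Fx = (-4883/21125) / (-4883/4225) = 1/5
check: Δy/Fy = (-11166/21125) / (-11166/4225) = 1/5 ✓

α = 1/5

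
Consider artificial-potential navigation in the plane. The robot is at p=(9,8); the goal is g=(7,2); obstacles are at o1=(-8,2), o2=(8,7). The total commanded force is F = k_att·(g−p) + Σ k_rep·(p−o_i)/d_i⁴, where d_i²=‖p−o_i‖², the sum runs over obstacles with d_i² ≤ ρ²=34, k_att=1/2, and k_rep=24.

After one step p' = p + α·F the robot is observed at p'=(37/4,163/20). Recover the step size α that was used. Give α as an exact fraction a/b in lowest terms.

α = 1/20

F_att = 1/2·(g−p) = 1/2·(-2,-6) = (-1.0000,-3.0000)
o1: d²=325 > ρ²=34 → inactive
o2: d²=2 ≤ ρ²=34; F_rep = 24·(1,1)/2² = (6.0000,6.0000)
F = F_att + ΣF_rep = (5.0000,3.0000)
Δp = p'−p = (0.2500,0.1500); α = Δx/Fx = (1/4) / (5) = 1/20
check: Δy/Fy = (3/20) / (3) = 1/20 ✓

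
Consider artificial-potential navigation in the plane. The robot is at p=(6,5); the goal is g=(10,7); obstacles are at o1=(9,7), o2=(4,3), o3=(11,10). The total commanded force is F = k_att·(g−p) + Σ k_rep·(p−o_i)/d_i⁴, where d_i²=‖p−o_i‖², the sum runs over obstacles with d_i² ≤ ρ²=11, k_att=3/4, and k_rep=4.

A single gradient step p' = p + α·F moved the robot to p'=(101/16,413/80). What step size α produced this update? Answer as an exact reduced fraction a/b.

α = 1/10

F_att = 3/4·(g−p) = 3/4·(4,2) = (3.0000,1.5000)
o1: d²=13 > ρ²=11 → inactive
o2: d²=8 ≤ ρ²=11; F_rep = 4·(2,2)/8² = (0.1250,0.1250)
o3: d²=50 > ρ²=11 → inactive
F = F_att + ΣF_rep = (3.1250,1.6250)
Δp = p'−p = (0.3125,0.1625); α = Δx/Fx = (5/16) / (25/8) = 1/10
check: Δy/Fy = (13/80) / (13/8) = 1/10 ✓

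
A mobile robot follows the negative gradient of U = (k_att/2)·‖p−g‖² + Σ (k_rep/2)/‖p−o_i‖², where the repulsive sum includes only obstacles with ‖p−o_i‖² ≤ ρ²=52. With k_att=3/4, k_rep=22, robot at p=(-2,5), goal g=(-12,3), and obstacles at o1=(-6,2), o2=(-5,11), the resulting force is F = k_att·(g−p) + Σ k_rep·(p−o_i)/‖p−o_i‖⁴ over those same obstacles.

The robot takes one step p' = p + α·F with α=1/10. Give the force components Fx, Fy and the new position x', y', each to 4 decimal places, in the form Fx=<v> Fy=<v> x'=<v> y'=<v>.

Fx=-7.3266 Fy=-1.4596 x'=-2.7327 y'=4.8540

F_att = 3/4·(g−p) = 3/4·(-10,-2) = (-7.5000,-1.5000)
o1: d²=25 ≤ ρ²=52; F_rep = 22·(4,3)/25² = (0.1408,0.1056)
o2: d²=45 ≤ ρ²=52; F_rep = 22·(3,-6)/45² = (0.0326,-0.0652)
F = F_att + ΣF_rep = (-7.3266,-1.4596)
p' = p + 1/10·F = (-2.7327,4.8540)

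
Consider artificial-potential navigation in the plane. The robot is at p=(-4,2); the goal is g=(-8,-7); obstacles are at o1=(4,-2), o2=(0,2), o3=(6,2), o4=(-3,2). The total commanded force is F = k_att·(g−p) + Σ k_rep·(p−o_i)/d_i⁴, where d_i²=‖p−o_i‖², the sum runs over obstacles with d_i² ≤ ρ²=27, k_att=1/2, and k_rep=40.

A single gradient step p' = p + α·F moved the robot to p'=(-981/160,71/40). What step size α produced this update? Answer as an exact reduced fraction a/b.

α = 1/20

F_att = 1/2·(g−p) = 1/2·(-4,-9) = (-2.0000,-4.5000)
o1: d²=80 > ρ²=27 → inactive
o2: d²=16 ≤ ρ²=27; F_rep = 40·(-4,0)/16² = (-0.6250,0.0000)
o3: d²=100 > ρ²=27 → inactive
o4: d²=1 ≤ ρ²=27; F_rep = 40·(-1,0)/1² = (-40.0000,0.0000)
F = F_att + ΣF_rep = (-42.6250,-4.5000)
Δp = p'−p = (-2.1313,-0.2250); α = Δx/Fx = (-341/160) / (-341/8) = 1/20
check: Δy/Fy = (-9/40) / (-9/2) = 1/20 ✓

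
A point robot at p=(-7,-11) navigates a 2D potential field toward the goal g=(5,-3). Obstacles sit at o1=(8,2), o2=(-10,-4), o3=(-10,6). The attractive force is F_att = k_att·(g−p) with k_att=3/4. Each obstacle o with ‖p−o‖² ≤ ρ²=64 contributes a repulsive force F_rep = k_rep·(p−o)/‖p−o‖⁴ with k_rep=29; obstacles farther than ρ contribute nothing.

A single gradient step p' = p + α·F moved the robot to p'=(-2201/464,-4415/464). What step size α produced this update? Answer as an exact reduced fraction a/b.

F_att = 3/4·(g−p) = 3/4·(12,8) = (9.0000,6.0000)
o1: d²=394 > ρ²=64 → inactive
o2: d²=58 ≤ ρ²=64; F_rep = 29·(3,-7)/58² = (0.0259,-0.0603)
o3: d²=298 > ρ²=64 → inactive
F = F_att + ΣF_rep = (9.0259,5.9397)
Δp = p'−p = (2.2565,1.4849); α = Δx/Fx = (1047/464) / (1047/116) = 1/4
check: Δy/Fy = (689/464) / (689/116) = 1/4 ✓

α = 1/4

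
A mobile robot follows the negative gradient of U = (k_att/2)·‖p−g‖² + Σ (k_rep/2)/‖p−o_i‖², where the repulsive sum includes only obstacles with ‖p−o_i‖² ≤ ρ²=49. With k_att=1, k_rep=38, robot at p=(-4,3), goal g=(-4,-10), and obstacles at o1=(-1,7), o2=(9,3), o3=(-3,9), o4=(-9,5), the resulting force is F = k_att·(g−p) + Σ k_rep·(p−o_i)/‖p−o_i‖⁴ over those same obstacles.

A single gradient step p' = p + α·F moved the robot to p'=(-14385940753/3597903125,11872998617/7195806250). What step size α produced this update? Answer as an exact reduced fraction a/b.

α = 1/10

F_att = 1·(g−p) = 1·(0,-13) = (0.0000,-13.0000)
o1: d²=25 ≤ ρ²=49; F_rep = 38·(-3,-4)/25² = (-0.1824,-0.2432)
o2: d²=169 > ρ²=49 → inactive
o3: d²=37 ≤ ρ²=49; F_rep = 38·(-1,-6)/37² = (-0.0278,-0.1665)
o4: d²=29 ≤ ρ²=49; F_rep = 38·(5,-2)/29² = (0.2259,-0.0904)
F = F_att + ΣF_rep = (0.0158,-13.5001)
Δp = p'−p = (0.0016,-1.3500); α = Δx/Fx = (5671747/3597903125) / (11343494/719580625) = 1/10
check: Δy/Fy = (-9714420133/7195806250) / (-9714420133/719580625) = 1/10 ✓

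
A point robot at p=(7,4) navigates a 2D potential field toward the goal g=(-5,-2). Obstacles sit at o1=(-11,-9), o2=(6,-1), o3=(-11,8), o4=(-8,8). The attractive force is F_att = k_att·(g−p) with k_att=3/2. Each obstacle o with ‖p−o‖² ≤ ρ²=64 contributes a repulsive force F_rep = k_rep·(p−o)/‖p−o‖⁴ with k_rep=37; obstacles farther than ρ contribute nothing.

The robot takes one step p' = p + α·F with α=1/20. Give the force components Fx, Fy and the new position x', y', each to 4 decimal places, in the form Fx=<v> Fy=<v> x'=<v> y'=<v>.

Fx=-17.9453 Fy=-8.7263 x'=6.1027 y'=3.5637

F_att = 3/2·(g−p) = 3/2·(-12,-6) = (-18.0000,-9.0000)
o1: d²=493 > ρ²=64 → inactive
o2: d²=26 ≤ ρ²=64; F_rep = 37·(1,5)/26² = (0.0547,0.2737)
o3: d²=340 > ρ²=64 → inactive
o4: d²=241 > ρ²=64 → inactive
F = F_att + ΣF_rep = (-17.9453,-8.7263)
p' = p + 1/20·F = (6.1027,3.5637)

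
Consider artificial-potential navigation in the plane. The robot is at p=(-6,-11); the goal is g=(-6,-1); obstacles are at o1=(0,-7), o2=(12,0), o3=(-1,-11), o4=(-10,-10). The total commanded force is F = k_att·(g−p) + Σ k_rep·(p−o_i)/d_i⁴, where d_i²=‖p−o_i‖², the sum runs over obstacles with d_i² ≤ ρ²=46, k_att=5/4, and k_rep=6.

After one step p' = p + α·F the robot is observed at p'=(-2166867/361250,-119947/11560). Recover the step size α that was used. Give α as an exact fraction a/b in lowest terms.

α = 1/20

F_att = 5/4·(g−p) = 5/4·(0,10) = (0.0000,12.5000)
o1: d²=52 > ρ²=46 → inactive
o2: d²=445 > ρ²=46 → inactive
o3: d²=25 ≤ ρ²=46; F_rep = 6·(-5,0)/25² = (-0.0480,0.0000)
o4: d²=17 ≤ ρ²=46; F_rep = 6·(4,-1)/17² = (0.0830,-0.0208)
F = F_att + ΣF_rep = (0.0350,12.4792)
Δp = p'−p = (0.0018,0.6240); α = Δx/Fx = (633/361250) / (1266/36125) = 1/20
check: Δy/Fy = (7213/11560) / (7213/578) = 1/20 ✓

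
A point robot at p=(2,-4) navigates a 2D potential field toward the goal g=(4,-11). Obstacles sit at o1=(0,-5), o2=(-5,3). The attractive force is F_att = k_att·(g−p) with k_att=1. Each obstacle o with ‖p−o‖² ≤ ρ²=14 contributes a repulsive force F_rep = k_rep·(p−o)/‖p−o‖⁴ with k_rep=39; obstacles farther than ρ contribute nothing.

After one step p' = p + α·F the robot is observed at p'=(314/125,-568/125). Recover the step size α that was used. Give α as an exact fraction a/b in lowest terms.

F_att = 1·(g−p) = 1·(2,-7) = (2.0000,-7.0000)
o1: d²=5 ≤ ρ²=14; F_rep = 39·(2,1)/5² = (3.1200,1.5600)
o2: d²=98 > ρ²=14 → inactive
F = F_att + ΣF_rep = (5.1200,-5.4400)
Δp = p'−p = (0.5120,-0.5440); α = Δx/Fx = (64/125) / (128/25) = 1/10
check: Δy/Fy = (-68/125) / (-136/25) = 1/10 ✓

α = 1/10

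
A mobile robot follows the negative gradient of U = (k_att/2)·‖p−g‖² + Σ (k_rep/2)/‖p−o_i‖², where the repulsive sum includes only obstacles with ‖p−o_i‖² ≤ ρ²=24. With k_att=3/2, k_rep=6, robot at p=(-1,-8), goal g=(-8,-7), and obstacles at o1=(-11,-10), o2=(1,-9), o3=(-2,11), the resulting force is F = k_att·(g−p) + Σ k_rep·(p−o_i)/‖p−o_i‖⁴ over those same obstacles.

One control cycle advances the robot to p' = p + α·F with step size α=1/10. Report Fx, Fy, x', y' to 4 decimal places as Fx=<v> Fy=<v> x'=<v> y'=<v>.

F_att = 3/2·(g−p) = 3/2·(-7,1) = (-10.5000,1.5000)
o1: d²=104 > ρ²=24 → inactive
o2: d²=5 ≤ ρ²=24; F_rep = 6·(-2,1)/5² = (-0.4800,0.2400)
o3: d²=362 > ρ²=24 → inactive
F = F_att + ΣF_rep = (-10.9800,1.7400)
p' = p + 1/10·F = (-2.0980,-7.8260)

Fx=-10.9800 Fy=1.7400 x'=-2.0980 y'=-7.8260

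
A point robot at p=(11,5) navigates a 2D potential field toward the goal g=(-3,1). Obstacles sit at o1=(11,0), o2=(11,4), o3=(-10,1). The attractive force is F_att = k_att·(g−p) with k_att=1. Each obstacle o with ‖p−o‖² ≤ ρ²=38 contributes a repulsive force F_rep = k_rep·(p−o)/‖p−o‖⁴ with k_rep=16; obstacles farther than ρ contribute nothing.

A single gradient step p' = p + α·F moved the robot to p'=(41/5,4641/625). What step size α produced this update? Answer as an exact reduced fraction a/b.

F_att = 1·(g−p) = 1·(-14,-4) = (-14.0000,-4.0000)
o1: d²=25 ≤ ρ²=38; F_rep = 16·(0,5)/25² = (0.0000,0.1280)
o2: d²=1 ≤ ρ²=38; F_rep = 16·(0,1)/1² = (0.0000,16.0000)
o3: d²=457 > ρ²=38 → inactive
F = F_att + ΣF_rep = (-14.0000,12.1280)
Δp = p'−p = (-2.8000,2.4256); α = Δx/Fx = (-14/5) / (-14) = 1/5
check: Δy/Fy = (1516/625) / (1516/125) = 1/5 ✓

α = 1/5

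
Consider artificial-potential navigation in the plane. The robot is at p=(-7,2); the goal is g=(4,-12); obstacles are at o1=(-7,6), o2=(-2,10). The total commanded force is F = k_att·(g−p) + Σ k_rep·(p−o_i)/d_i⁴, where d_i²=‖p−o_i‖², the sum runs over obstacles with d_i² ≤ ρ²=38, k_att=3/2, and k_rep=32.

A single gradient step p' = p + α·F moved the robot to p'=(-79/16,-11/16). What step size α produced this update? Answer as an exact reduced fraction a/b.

α = 1/8

F_att = 3/2·(g−p) = 3/2·(11,-14) = (16.5000,-21.0000)
o1: d²=16 ≤ ρ²=38; F_rep = 32·(0,-4)/16² = (0.0000,-0.5000)
o2: d²=89 > ρ²=38 → inactive
F = F_att + ΣF_rep = (16.5000,-21.5000)
Δp = p'−p = (2.0625,-2.6875); α = Δx/Fx = (33/16) / (33/2) = 1/8
check: Δy/Fy = (-43/16) / (-43/2) = 1/8 ✓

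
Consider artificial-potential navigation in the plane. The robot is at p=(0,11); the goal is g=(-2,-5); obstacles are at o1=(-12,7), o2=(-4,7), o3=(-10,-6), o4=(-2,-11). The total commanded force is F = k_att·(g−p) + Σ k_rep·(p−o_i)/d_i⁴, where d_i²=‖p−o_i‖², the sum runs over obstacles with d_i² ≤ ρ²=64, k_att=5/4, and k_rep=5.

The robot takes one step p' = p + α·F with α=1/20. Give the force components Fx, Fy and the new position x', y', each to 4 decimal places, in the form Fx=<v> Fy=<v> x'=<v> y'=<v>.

Fx=-2.4805 Fy=-19.9805 x'=-0.1240 y'=10.0010

F_att = 5/4·(g−p) = 5/4·(-2,-16) = (-2.5000,-20.0000)
o1: d²=160 > ρ²=64 → inactive
o2: d²=32 ≤ ρ²=64; F_rep = 5·(4,4)/32² = (0.0195,0.0195)
o3: d²=389 > ρ²=64 → inactive
o4: d²=488 > ρ²=64 → inactive
F = F_att + ΣF_rep = (-2.4805,-19.9805)
p' = p + 1/20·F = (-0.1240,10.0010)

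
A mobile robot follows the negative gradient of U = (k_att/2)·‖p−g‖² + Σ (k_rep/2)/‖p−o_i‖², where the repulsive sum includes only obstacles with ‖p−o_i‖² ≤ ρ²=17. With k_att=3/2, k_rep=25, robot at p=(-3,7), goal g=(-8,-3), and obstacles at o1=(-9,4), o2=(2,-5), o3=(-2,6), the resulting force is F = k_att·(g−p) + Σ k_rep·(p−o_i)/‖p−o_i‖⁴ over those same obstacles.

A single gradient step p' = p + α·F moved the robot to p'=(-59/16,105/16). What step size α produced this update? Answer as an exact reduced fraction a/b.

F_att = 3/2·(g−p) = 3/2·(-5,-10) = (-7.5000,-15.0000)
o1: d²=45 > ρ²=17 → inactive
o2: d²=169 > ρ²=17 → inactive
o3: d²=2 ≤ ρ²=17; F_rep = 25·(-1,1)/2² = (-6.2500,6.2500)
F = F_att + ΣF_rep = (-13.7500,-8.7500)
Δp = p'−p = (-0.6875,-0.4375); α = Δx/Fx = (-11/16) / (-55/4) = 1/20
check: Δy/Fy = (-7/16) / (-35/4) = 1/20 ✓

α = 1/20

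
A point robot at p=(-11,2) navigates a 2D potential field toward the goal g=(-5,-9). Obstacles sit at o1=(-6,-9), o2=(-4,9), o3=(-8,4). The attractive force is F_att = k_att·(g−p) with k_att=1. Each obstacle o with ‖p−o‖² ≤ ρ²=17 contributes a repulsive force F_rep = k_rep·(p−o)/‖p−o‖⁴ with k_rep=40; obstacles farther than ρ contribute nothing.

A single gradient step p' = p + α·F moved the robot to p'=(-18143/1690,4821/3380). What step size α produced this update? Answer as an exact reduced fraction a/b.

α = 1/20

F_att = 1·(g−p) = 1·(6,-11) = (6.0000,-11.0000)
o1: d²=146 > ρ²=17 → inactive
o2: d²=98 > ρ²=17 → inactive
o3: d²=13 ≤ ρ²=17; F_rep = 40·(-3,-2)/13² = (-0.7101,-0.4734)
F = F_att + ΣF_rep = (5.2899,-11.4734)
Δp = p'−p = (0.2645,-0.5737); α = Δx/Fx = (447/1690) / (894/169) = 1/20
check: Δy/Fy = (-1939/3380) / (-1939/169) = 1/20 ✓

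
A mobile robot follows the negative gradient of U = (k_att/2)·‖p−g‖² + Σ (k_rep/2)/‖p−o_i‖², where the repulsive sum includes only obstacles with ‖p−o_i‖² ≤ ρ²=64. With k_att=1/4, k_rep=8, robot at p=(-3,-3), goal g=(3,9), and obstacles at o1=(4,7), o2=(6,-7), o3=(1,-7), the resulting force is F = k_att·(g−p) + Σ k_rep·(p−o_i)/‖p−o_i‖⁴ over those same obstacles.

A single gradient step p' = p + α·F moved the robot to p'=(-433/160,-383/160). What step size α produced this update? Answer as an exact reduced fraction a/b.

α = 1/5

F_att = 1/4·(g−p) = 1/4·(6,12) = (1.5000,3.0000)
o1: d²=149 > ρ²=64 → inactive
o2: d²=97 > ρ²=64 → inactive
o3: d²=32 ≤ ρ²=64; F_rep = 8·(-4,4)/32² = (-0.0312,0.0312)
F = F_att + ΣF_rep = (1.4688,3.0312)
Δp = p'−p = (0.2938,0.6062); α = Δx/Fx = (47/160) / (47/32) = 1/5
check: Δy/Fy = (97/160) / (97/32) = 1/5 ✓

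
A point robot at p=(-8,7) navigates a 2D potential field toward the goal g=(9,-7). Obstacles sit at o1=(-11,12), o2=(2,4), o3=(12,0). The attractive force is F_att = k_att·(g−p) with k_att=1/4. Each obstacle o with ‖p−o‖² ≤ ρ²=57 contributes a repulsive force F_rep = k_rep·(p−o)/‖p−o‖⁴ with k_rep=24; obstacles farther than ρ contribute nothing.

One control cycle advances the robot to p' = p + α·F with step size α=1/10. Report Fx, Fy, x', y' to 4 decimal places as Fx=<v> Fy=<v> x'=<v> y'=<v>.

Fx=4.3123 Fy=-3.6038 x'=-7.5688 y'=6.6396

F_att = 1/4·(g−p) = 1/4·(17,-14) = (4.2500,-3.5000)
o1: d²=34 ≤ ρ²=57; F_rep = 24·(3,-5)/34² = (0.0623,-0.1038)
o2: d²=109 > ρ²=57 → inactive
o3: d²=449 > ρ²=57 → inactive
F = F_att + ΣF_rep = (4.3123,-3.6038)
p' = p + 1/10·F = (-7.5688,6.6396)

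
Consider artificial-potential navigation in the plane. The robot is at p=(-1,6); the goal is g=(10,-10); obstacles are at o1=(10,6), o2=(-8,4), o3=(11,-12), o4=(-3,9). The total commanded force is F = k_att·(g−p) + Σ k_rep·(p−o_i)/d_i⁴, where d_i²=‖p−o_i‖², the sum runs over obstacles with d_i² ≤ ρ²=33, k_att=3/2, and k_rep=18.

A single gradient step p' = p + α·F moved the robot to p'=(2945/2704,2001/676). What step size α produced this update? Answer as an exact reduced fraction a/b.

F_att = 3/2·(g−p) = 3/2·(11,-16) = (16.5000,-24.0000)
o1: d²=121 > ρ²=33 → inactive
o2: d²=53 > ρ²=33 → inactive
o3: d²=468 > ρ²=33 → inactive
o4: d²=13 ≤ ρ²=33; F_rep = 18·(2,-3)/13² = (0.2130,-0.3195)
F = F_att + ΣF_rep = (16.7130,-24.3195)
Δp = p'−p = (2.0891,-3.0399); α = Δx/Fx = (5649/2704) / (5649/338) = 1/8
check: Δy/Fy = (-2055/676) / (-4110/169) = 1/8 ✓

α = 1/8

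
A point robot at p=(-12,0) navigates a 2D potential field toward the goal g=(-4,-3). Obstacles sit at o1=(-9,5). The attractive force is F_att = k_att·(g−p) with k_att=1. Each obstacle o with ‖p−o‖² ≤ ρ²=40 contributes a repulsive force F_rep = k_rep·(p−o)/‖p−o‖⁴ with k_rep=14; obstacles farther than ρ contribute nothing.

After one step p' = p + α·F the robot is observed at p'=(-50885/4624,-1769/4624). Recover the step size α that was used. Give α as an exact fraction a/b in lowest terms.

F_att = 1·(g−p) = 1·(8,-3) = (8.0000,-3.0000)
o1: d²=34 ≤ ρ²=40; F_rep = 14·(-3,-5)/34² = (-0.0363,-0.0606)
F = F_att + ΣF_rep = (7.9637,-3.0606)
Δp = p'−p = (0.9955,-0.3826); α = Δx/Fx = (4603/4624) / (4603/578) = 1/8
check: Δy/Fy = (-1769/4624) / (-1769/578) = 1/8 ✓

α = 1/8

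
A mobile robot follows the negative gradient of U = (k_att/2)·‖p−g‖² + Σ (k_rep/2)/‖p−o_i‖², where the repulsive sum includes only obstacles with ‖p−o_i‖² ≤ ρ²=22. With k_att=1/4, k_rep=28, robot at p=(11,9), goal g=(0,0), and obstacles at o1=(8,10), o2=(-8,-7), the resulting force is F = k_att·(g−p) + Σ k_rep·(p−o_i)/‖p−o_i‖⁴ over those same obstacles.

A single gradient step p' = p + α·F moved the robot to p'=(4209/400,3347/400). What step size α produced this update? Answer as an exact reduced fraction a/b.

α = 1/4

F_att = 1/4·(g−p) = 1/4·(-11,-9) = (-2.7500,-2.2500)
o1: d²=10 ≤ ρ²=22; F_rep = 28·(3,-1)/10² = (0.8400,-0.2800)
o2: d²=617 > ρ²=22 → inactive
F = F_att + ΣF_rep = (-1.9100,-2.5300)
Δp = p'−p = (-0.4775,-0.6325); α = Δx/Fx = (-191/400) / (-191/100) = 1/4
check: Δy/Fy = (-253/400) / (-253/100) = 1/4 ✓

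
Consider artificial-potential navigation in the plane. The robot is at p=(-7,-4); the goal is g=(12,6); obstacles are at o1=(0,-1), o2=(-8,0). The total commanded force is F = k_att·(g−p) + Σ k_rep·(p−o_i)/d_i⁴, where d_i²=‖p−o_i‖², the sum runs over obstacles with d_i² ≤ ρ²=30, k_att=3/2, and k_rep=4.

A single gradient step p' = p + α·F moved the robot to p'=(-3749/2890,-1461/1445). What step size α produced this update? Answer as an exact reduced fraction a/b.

F_att = 3/2·(g−p) = 3/2·(19,10) = (28.5000,15.0000)
o1: d²=58 > ρ²=30 → inactive
o2: d²=17 ≤ ρ²=30; F_rep = 4·(1,-4)/17² = (0.0138,-0.0554)
F = F_att + ΣF_rep = (28.5138,14.9446)
Δp = p'−p = (5.7028,2.9889); α = Δx/Fx = (16481/2890) / (16481/578) = 1/5
check: Δy/Fy = (4319/1445) / (4319/289) = 1/5 ✓

α = 1/5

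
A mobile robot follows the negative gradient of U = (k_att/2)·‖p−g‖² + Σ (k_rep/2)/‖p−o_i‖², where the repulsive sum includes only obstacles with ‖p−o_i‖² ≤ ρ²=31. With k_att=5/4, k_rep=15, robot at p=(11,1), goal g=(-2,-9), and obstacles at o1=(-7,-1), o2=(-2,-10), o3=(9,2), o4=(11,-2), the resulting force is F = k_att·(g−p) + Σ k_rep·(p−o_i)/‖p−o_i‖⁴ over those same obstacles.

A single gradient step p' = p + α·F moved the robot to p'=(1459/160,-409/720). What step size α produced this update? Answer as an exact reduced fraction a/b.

α = 1/8

F_att = 5/4·(g−p) = 5/4·(-13,-10) = (-16.2500,-12.5000)
o1: d²=328 > ρ²=31 → inactive
o2: d²=290 > ρ²=31 → inactive
o3: d²=5 ≤ ρ²=31; F_rep = 15·(2,-1)/5² = (1.2000,-0.6000)
o4: d²=9 ≤ ρ²=31; F_rep = 15·(0,3)/9² = (0.0000,0.5556)
F = F_att + ΣF_rep = (-15.0500,-12.5444)
Δp = p'−p = (-1.8813,-1.5681); α = Δx/Fx = (-301/160) / (-301/20) = 1/8
check: Δy/Fy = (-1129/720) / (-1129/90) = 1/8 ✓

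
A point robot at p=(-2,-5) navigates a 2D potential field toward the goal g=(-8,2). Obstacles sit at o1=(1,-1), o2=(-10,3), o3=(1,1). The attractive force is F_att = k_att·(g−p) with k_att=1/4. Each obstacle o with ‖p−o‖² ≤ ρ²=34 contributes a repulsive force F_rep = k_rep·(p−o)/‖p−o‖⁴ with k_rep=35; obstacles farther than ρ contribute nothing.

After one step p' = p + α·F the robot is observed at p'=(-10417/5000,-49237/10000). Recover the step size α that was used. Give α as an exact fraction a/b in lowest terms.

F_att = 1/4·(g−p) = 1/4·(-6,7) = (-1.5000,1.7500)
o1: d²=25 ≤ ρ²=34; F_rep = 35·(-3,-4)/25² = (-0.1680,-0.2240)
o2: d²=128 > ρ²=34 → inactive
o3: d²=45 > ρ²=34 → inactive
F = F_att + ΣF_rep = (-1.6680,1.5260)
Δp = p'−p = (-0.0834,0.0763); α = Δx/Fx = (-417/5000) / (-417/250) = 1/20
check: Δy/Fy = (763/10000) / (763/500) = 1/20 ✓

α = 1/20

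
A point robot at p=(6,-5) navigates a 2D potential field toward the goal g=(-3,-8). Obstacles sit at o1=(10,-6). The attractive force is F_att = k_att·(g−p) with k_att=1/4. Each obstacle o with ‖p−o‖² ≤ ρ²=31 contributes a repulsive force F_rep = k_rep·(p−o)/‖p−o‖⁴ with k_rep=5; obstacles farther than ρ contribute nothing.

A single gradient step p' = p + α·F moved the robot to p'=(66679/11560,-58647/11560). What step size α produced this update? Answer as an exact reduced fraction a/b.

α = 1/10

F_att = 1/4·(g−p) = 1/4·(-9,-3) = (-2.2500,-0.7500)
o1: d²=17 ≤ ρ²=31; F_rep = 5·(-4,1)/17² = (-0.0692,0.0173)
F = F_att + ΣF_rep = (-2.3192,-0.7327)
Δp = p'−p = (-0.2319,-0.0733); α = Δx/Fx = (-2681/11560) / (-2681/1156) = 1/10
check: Δy/Fy = (-847/11560) / (-847/1156) = 1/10 ✓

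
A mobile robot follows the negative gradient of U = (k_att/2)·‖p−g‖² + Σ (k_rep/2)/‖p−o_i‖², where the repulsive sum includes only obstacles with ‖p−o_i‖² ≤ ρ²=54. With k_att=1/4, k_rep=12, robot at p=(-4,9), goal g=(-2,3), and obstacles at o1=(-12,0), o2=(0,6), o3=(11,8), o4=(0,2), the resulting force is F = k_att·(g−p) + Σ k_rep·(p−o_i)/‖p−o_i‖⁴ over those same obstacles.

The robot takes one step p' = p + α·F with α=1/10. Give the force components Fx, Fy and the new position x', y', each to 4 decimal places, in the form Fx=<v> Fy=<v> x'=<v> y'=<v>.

F_att = 1/4·(g−p) = 1/4·(2,-6) = (0.5000,-1.5000)
o1: d²=145 > ρ²=54 → inactive
o2: d²=25 ≤ ρ²=54; F_rep = 12·(-4,3)/25² = (-0.0768,0.0576)
o3: d²=226 > ρ²=54 → inactive
o4: d²=65 > ρ²=54 → inactive
F = F_att + ΣF_rep = (0.4232,-1.4424)
p' = p + 1/10·F = (-3.9577,8.8558)

Fx=0.4232 Fy=-1.4424 x'=-3.9577 y'=8.8558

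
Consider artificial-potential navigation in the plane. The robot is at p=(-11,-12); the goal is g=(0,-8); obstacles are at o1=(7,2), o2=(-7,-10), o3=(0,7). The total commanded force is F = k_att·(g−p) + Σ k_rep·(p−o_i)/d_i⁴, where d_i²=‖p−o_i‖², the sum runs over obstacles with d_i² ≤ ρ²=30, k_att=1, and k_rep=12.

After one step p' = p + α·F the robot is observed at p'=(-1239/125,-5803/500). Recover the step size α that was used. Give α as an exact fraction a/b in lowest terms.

α = 1/10

F_att = 1·(g−p) = 1·(11,4) = (11.0000,4.0000)
o1: d²=520 > ρ²=30 → inactive
o2: d²=20 ≤ ρ²=30; F_rep = 12·(-4,-2)/20² = (-0.1200,-0.0600)
o3: d²=482 > ρ²=30 → inactive
F = F_att + ΣF_rep = (10.8800,3.9400)
Δp = p'−p = (1.0880,0.3940); α = Δx/Fx = (136/125) / (272/25) = 1/10
check: Δy/Fy = (197/500) / (197/50) = 1/10 ✓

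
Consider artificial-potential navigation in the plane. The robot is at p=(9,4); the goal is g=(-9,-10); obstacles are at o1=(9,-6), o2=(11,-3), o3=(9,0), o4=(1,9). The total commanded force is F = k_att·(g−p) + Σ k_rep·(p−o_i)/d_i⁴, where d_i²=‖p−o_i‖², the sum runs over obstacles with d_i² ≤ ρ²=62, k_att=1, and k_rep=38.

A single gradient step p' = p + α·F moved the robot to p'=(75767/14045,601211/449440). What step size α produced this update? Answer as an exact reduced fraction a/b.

F_att = 1·(g−p) = 1·(-18,-14) = (-18.0000,-14.0000)
o1: d²=100 > ρ²=62 → inactive
o2: d²=53 ≤ ρ²=62; F_rep = 38·(-2,7)/53² = (-0.0271,0.0947)
o3: d²=16 ≤ ρ²=62; F_rep = 38·(0,4)/16² = (0.0000,0.5938)
o4: d²=89 > ρ²=62 → inactive
F = F_att + ΣF_rep = (-18.0271,-13.3116)
Δp = p'−p = (-3.6054,-2.6623); α = Δx/Fx = (-50638/14045) / (-50638/2809) = 1/5
check: Δy/Fy = (-1196549/449440) / (-1196549/89888) = 1/5 ✓

α = 1/5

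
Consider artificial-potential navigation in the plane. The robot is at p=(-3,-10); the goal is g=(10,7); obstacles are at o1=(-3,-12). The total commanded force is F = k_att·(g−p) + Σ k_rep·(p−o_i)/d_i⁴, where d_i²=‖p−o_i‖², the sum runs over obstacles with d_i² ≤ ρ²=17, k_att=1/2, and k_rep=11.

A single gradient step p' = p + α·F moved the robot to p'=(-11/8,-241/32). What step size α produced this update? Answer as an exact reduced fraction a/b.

α = 1/4

F_att = 1/2·(g−p) = 1/2·(13,17) = (6.5000,8.5000)
o1: d²=4 ≤ ρ²=17; F_rep = 11·(0,2)/4² = (0.0000,1.3750)
F = F_att + ΣF_rep = (6.5000,9.8750)
Δp = p'−p = (1.6250,2.4688); α = Δx/Fx = (13/8) / (13/2) = 1/4
check: Δy/Fy = (79/32) / (79/8) = 1/4 ✓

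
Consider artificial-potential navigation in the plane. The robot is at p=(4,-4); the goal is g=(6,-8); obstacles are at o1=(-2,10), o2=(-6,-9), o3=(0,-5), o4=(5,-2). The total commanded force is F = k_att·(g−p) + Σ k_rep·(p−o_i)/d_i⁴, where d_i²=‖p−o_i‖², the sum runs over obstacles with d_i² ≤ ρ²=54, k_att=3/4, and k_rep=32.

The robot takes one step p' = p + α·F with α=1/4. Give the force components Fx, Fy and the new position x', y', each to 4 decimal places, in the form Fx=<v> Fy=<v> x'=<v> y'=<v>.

Fx=0.6629 Fy=-5.4493 x'=4.1657 y'=-5.3623

F_att = 3/4·(g−p) = 3/4·(2,-4) = (1.5000,-3.0000)
o1: d²=232 > ρ²=54 → inactive
o2: d²=125 > ρ²=54 → inactive
o3: d²=17 ≤ ρ²=54; F_rep = 32·(4,1)/17² = (0.4429,0.1107)
o4: d²=5 ≤ ρ²=54; F_rep = 32·(-1,-2)/5² = (-1.2800,-2.5600)
F = F_att + ΣF_rep = (0.6629,-5.4493)
p' = p + 1/4·F = (4.1657,-5.3623)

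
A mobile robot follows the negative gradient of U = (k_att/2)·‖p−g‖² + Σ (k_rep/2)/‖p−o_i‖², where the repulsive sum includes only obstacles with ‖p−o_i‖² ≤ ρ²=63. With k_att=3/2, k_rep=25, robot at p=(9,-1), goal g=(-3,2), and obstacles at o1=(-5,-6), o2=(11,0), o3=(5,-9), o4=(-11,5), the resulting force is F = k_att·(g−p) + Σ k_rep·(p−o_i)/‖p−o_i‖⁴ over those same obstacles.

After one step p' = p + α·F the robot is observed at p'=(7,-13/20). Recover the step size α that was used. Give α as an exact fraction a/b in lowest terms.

α = 1/10

F_att = 3/2·(g−p) = 3/2·(-12,3) = (-18.0000,4.5000)
o1: d²=221 > ρ²=63 → inactive
o2: d²=5 ≤ ρ²=63; F_rep = 25·(-2,-1)/5² = (-2.0000,-1.0000)
o3: d²=80 > ρ²=63 → inactive
o4: d²=436 > ρ²=63 → inactive
F = F_att + ΣF_rep = (-20.0000,3.5000)
Δp = p'−p = (-2.0000,0.3500); α = Δx/Fx = (-2) / (-20) = 1/10
check: Δy/Fy = (7/20) / (7/2) = 1/10 ✓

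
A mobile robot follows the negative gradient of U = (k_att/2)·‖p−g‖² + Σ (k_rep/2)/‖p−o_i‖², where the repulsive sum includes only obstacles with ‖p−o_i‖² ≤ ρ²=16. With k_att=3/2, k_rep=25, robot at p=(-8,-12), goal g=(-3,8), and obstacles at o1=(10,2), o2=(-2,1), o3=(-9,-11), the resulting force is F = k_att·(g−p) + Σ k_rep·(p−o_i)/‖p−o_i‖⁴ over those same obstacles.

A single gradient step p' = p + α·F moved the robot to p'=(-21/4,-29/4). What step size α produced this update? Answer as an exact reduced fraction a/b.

F_att = 3/2·(g−p) = 3/2·(5,20) = (7.5000,30.0000)
o1: d²=520 > ρ²=16 → inactive
o2: d²=205 > ρ²=16 → inactive
o3: d²=2 ≤ ρ²=16; F_rep = 25·(1,-1)/2² = (6.2500,-6.2500)
F = F_att + ΣF_rep = (13.7500,23.7500)
Δp = p'−p = (2.7500,4.7500); α = Δx/Fx = (11/4) / (55/4) = 1/5
check: Δy/Fy = (19/4) / (95/4) = 1/5 ✓

α = 1/5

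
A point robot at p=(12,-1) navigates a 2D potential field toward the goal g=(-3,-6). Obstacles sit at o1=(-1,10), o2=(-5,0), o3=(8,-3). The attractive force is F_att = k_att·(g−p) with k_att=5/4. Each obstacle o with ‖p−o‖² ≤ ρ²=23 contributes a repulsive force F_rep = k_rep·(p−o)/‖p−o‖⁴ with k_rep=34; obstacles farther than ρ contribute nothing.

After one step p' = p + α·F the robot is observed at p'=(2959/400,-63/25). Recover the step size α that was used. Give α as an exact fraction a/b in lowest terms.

F_att = 5/4·(g−p) = 5/4·(-15,-5) = (-18.7500,-6.2500)
o1: d²=290 > ρ²=23 → inactive
o2: d²=290 > ρ²=23 → inactive
o3: d²=20 ≤ ρ²=23; F_rep = 34·(4,2)/20² = (0.3400,0.1700)
F = F_att + ΣF_rep = (-18.4100,-6.0800)
Δp = p'−p = (-4.6025,-1.5200); α = Δx/Fx = (-1841/400) / (-1841/100) = 1/4
check: Δy/Fy = (-38/25) / (-152/25) = 1/4 ✓

α = 1/4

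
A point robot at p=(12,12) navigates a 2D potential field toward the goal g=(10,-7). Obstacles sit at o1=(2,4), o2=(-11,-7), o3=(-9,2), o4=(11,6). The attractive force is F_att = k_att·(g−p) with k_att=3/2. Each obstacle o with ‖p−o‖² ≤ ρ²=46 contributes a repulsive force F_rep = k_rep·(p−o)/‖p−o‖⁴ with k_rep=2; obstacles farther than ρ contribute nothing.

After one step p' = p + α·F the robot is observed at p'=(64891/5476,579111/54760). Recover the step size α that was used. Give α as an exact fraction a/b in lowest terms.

F_att = 3/2·(g−p) = 3/2·(-2,-19) = (-3.0000,-28.5000)
o1: d²=164 > ρ²=46 → inactive
o2: d²=890 > ρ²=46 → inactive
o3: d²=541 > ρ²=46 → inactive
o4: d²=37 ≤ ρ²=46; F_rep = 2·(1,6)/37² = (0.0015,0.0088)
F = F_att + ΣF_rep = (-2.9985,-28.4912)
Δp = p'−p = (-0.1499,-1.4246); α = Δx/Fx = (-821/5476) / (-4105/1369) = 1/20
check: Δy/Fy = (-78009/54760) / (-78009/2738) = 1/20 ✓

α = 1/20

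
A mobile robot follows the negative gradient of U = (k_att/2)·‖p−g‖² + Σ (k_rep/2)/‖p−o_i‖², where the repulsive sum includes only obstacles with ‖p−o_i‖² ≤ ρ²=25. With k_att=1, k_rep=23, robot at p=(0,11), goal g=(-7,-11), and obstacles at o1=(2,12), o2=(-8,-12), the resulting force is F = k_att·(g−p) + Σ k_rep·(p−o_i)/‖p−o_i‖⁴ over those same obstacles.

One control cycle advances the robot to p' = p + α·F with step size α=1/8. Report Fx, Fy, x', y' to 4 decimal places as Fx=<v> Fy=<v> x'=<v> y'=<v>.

F_att = 1·(g−p) = 1·(-7,-22) = (-7.0000,-22.0000)
o1: d²=5 ≤ ρ²=25; F_rep = 23·(-2,-1)/5² = (-1.8400,-0.9200)
o2: d²=593 > ρ²=25 → inactive
F = F_att + ΣF_rep = (-8.8400,-22.9200)
p' = p + 1/8·F = (-1.1050,8.1350)

Fx=-8.8400 Fy=-22.9200 x'=-1.1050 y'=8.1350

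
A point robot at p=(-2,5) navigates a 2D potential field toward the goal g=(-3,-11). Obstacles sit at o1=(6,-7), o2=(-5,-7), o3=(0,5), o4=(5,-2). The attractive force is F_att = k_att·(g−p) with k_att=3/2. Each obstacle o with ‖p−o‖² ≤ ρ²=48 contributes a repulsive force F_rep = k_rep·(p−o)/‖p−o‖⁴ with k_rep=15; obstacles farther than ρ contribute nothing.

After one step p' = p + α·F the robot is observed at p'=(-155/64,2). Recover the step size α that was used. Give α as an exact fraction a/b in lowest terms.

α = 1/8

F_att = 3/2·(g−p) = 3/2·(-1,-16) = (-1.5000,-24.0000)
o1: d²=208 > ρ²=48 → inactive
o2: d²=153 > ρ²=48 → inactive
o3: d²=4 ≤ ρ²=48; F_rep = 15·(-2,0)/4² = (-1.8750,0.0000)
o4: d²=98 > ρ²=48 → inactive
F = F_att + ΣF_rep = (-3.3750,-24.0000)
Δp = p'−p = (-0.4219,-3.0000); α = Δx/Fx = (-27/64) / (-27/8) = 1/8
check: Δy/Fy = (-3) / (-24) = 1/8 ✓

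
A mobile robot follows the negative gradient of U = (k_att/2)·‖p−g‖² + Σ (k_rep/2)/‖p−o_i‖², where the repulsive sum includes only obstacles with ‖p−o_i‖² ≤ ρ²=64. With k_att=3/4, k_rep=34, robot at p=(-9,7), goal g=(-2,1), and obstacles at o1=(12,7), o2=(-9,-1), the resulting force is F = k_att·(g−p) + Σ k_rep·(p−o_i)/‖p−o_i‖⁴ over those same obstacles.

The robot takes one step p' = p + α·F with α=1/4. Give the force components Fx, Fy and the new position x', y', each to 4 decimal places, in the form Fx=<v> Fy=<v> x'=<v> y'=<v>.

F_att = 3/4·(g−p) = 3/4·(7,-6) = (5.2500,-4.5000)
o1: d²=441 > ρ²=64 → inactive
o2: d²=64 ≤ ρ²=64; F_rep = 34·(0,8)/64² = (0.0000,0.0664)
F = F_att + ΣF_rep = (5.2500,-4.4336)
p' = p + 1/4·F = (-7.6875,5.8916)

Fx=5.2500 Fy=-4.4336 x'=-7.6875 y'=5.8916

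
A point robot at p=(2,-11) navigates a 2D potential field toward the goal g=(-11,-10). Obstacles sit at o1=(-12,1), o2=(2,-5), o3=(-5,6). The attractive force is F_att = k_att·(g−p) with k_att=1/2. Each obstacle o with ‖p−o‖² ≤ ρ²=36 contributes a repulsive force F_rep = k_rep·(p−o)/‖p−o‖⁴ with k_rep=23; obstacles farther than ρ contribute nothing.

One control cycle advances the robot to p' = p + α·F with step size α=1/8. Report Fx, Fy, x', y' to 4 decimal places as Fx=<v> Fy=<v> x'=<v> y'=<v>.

Fx=-6.5000 Fy=0.3935 x'=1.1875 y'=-10.9508

F_att = 1/2·(g−p) = 1/2·(-13,1) = (-6.5000,0.5000)
o1: d²=340 > ρ²=36 → inactive
o2: d²=36 ≤ ρ²=36; F_rep = 23·(0,-6)/36² = (0.0000,-0.1065)
o3: d²=338 > ρ²=36 → inactive
F = F_att + ΣF_rep = (-6.5000,0.3935)
p' = p + 1/8·F = (1.1875,-10.9508)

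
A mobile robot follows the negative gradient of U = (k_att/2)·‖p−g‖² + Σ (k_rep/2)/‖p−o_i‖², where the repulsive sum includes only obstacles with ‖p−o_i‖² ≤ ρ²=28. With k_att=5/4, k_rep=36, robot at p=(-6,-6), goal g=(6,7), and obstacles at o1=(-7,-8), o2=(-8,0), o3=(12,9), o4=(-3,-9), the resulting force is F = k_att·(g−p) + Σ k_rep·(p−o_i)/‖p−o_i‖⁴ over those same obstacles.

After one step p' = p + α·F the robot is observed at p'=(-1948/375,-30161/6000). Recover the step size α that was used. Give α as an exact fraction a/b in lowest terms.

F_att = 5/4·(g−p) = 5/4·(12,13) = (15.0000,16.2500)
o1: d²=5 ≤ ρ²=28; F_rep = 36·(1,2)/5² = (1.4400,2.8800)
o2: d²=40 > ρ²=28 → inactive
o3: d²=549 > ρ²=28 → inactive
o4: d²=18 ≤ ρ²=28; F_rep = 36·(-3,3)/18² = (-0.3333,0.3333)
F = F_att + ΣF_rep = (16.1067,19.4633)
Δp = p'−p = (0.8053,0.9732); α = Δx/Fx = (302/375) / (1208/75) = 1/20
check: Δy/Fy = (5839/6000) / (5839/300) = 1/20 ✓

α = 1/20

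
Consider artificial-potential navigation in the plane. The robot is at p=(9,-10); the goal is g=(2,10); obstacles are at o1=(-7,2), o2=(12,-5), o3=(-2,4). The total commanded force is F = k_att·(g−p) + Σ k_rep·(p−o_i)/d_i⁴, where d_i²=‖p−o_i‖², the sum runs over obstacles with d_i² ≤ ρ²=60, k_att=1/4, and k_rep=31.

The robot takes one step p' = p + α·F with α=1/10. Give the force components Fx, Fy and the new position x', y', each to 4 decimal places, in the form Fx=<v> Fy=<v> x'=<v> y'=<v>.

F_att = 1/4·(g−p) = 1/4·(-7,20) = (-1.7500,5.0000)
o1: d²=400 > ρ²=60 → inactive
o2: d²=34 ≤ ρ²=60; F_rep = 31·(-3,-5)/34² = (-0.0804,-0.1341)
o3: d²=317 > ρ²=60 → inactive
F = F_att + ΣF_rep = (-1.8304,4.8659)
p' = p + 1/10·F = (8.8170,-9.5134)

Fx=-1.8304 Fy=4.8659 x'=8.8170 y'=-9.5134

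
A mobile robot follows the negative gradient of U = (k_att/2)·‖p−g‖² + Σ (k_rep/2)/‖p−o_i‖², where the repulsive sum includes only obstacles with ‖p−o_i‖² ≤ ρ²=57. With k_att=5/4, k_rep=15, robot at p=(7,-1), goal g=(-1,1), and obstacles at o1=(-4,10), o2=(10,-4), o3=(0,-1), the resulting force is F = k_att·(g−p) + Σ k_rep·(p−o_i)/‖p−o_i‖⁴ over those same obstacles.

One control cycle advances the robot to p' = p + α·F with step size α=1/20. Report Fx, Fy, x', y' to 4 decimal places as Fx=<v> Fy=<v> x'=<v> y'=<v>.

Fx=-10.0952 Fy=2.6389 x'=6.4952 y'=-0.8681

F_att = 5/4·(g−p) = 5/4·(-8,2) = (-10.0000,2.5000)
o1: d²=242 > ρ²=57 → inactive
o2: d²=18 ≤ ρ²=57; F_rep = 15·(-3,3)/18² = (-0.1389,0.1389)
o3: d²=49 ≤ ρ²=57; F_rep = 15·(7,0)/49² = (0.0437,0.0000)
F = F_att + ΣF_rep = (-10.0952,2.6389)
p' = p + 1/20·F = (6.4952,-0.8681)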